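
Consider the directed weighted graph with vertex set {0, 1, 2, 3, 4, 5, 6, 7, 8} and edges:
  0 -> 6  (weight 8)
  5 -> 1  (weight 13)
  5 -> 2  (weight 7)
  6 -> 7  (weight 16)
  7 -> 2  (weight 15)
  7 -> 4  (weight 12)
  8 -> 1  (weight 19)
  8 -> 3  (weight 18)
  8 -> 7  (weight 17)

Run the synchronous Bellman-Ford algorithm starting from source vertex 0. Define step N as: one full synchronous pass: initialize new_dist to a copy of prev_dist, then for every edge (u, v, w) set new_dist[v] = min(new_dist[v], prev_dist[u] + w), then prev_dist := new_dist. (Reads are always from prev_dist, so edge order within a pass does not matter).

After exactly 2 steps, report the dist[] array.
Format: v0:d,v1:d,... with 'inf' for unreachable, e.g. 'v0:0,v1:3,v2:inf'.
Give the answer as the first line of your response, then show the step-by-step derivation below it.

v0:0,v1:inf,v2:inf,v3:inf,v4:inf,v5:inf,v6:8,v7:24,v8:inf

step 1: dist = v0:0,v1:inf,v2:inf,v3:inf,v4:inf,v5:inf,v6:8,v7:inf,v8:inf
step 2: dist = v0:0,v1:inf,v2:inf,v3:inf,v4:inf,v5:inf,v6:8,v7:24,v8:inf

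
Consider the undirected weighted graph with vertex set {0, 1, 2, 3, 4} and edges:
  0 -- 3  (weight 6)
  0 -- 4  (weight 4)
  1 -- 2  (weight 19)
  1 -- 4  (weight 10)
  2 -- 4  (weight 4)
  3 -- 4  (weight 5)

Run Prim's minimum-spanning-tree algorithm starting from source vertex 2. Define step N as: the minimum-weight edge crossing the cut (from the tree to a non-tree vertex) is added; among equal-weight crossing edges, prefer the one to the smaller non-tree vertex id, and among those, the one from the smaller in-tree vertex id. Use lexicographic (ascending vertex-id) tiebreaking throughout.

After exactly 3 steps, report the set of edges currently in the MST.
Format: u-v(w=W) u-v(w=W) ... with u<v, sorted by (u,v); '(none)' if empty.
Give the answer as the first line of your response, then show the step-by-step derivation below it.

0-4(w=4) 2-4(w=4) 3-4(w=5)

step 1: add edge 2-4 (w=4); MST = {2-4(w=4)}
step 2: add edge 0-4 (w=4); MST = {0-4(w=4) 2-4(w=4)}
step 3: add edge 3-4 (w=5); MST = {0-4(w=4) 2-4(w=4) 3-4(w=5)}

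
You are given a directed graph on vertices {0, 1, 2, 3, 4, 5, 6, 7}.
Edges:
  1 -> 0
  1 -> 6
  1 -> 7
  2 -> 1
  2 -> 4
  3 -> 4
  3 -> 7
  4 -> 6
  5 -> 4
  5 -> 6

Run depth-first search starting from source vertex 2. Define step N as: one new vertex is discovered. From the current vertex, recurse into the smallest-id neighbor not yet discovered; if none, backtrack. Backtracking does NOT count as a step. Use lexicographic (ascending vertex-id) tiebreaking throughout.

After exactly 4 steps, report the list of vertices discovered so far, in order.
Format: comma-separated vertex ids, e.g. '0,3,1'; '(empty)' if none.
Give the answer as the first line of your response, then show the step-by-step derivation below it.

2,1,0,6

step 1: discover 2; path=2; order=2
step 2: discover 1; path=2>1; order=2,1
step 3: discover 0; path=2>1>0; order=2,1,0
step 4: discover 6; path=2>1>6; order=2,1,0,6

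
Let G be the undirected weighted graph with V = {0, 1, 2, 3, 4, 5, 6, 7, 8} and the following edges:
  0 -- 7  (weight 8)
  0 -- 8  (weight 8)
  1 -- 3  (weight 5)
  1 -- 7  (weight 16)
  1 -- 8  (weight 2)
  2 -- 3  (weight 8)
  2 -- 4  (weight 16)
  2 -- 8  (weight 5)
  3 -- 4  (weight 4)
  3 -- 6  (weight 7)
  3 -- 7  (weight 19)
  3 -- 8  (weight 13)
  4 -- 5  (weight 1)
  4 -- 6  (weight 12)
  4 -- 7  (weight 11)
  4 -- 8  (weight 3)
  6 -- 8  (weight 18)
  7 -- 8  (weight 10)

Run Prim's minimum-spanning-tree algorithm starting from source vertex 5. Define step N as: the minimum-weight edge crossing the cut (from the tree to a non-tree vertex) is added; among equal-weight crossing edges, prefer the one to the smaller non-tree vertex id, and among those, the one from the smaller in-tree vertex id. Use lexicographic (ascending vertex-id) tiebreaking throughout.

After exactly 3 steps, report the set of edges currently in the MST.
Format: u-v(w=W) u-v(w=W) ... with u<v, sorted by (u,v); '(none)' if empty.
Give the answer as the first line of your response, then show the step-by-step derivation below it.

1-8(w=2) 4-5(w=1) 4-8(w=3)

step 1: add edge 4-5 (w=1); MST = {4-5(w=1)}
step 2: add edge 4-8 (w=3); MST = {4-5(w=1) 4-8(w=3)}
step 3: add edge 1-8 (w=2); MST = {1-8(w=2) 4-5(w=1) 4-8(w=3)}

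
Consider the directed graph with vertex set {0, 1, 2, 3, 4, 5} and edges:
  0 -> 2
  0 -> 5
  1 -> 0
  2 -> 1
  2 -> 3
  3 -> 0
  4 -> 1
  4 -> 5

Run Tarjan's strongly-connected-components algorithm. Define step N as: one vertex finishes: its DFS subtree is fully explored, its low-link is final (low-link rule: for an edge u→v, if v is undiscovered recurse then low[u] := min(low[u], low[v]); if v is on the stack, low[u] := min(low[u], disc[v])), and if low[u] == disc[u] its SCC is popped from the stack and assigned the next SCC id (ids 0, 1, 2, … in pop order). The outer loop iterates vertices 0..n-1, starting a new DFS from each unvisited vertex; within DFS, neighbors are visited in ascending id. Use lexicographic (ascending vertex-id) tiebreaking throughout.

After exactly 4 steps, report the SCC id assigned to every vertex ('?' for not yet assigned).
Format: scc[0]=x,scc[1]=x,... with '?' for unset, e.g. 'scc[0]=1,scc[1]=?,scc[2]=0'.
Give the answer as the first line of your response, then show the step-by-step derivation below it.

scc[0]=?,scc[1]=?,scc[2]=?,scc[3]=?,scc[4]=?,scc[5]=0

step 1: low=(low[0]=0,low[1]=0,low[2]=1,low[3]=?,low[4]=?,low[5]=?); scc=(scc[0]=?,scc[1]=?,scc[2]=?,scc[3]=?,scc[4]=?,scc[5]=?)
step 2: low=(low[0]=0,low[1]=0,low[2]=0,low[3]=0,low[4]=?,low[5]=?); scc=(scc[0]=?,scc[1]=?,scc[2]=?,scc[3]=?,scc[4]=?,scc[5]=?)
step 3: low=(low[0]=0,low[1]=0,low[2]=0,low[3]=0,low[4]=?,low[5]=?); scc=(scc[0]=?,scc[1]=?,scc[2]=?,scc[3]=?,scc[4]=?,scc[5]=?)
step 4: low=(low[0]=0,low[1]=0,low[2]=0,low[3]=0,low[4]=?,low[5]=4); scc=(scc[0]=?,scc[1]=?,scc[2]=?,scc[3]=?,scc[4]=?,scc[5]=0)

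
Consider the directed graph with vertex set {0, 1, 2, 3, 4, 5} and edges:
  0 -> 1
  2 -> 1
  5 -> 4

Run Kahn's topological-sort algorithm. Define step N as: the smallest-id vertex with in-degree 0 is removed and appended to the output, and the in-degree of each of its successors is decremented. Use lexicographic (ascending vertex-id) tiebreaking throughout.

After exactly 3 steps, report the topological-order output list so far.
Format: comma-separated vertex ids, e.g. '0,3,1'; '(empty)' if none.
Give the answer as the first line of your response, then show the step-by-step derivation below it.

0,2,1

step 1: output 0; order=[0]; indeg=(0,1,0,0,1,0)
step 2: output 2; order=[0,2]; indeg=(0,0,0,0,1,0)
step 3: output 1; order=[0,2,1]; indeg=(0,0,0,0,1,0)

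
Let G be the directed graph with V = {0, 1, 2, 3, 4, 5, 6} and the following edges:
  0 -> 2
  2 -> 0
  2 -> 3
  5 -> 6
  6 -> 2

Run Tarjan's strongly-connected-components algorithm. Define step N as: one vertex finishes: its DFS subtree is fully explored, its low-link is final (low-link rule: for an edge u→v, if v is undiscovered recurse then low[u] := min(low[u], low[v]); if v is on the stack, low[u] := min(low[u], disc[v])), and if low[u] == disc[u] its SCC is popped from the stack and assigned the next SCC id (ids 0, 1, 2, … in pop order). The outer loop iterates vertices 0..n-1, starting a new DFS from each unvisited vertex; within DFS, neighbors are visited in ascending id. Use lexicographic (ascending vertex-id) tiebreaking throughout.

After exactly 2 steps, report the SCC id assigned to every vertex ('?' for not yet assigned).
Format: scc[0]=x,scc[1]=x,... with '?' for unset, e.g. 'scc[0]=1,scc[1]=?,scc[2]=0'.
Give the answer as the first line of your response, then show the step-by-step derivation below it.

scc[0]=?,scc[1]=?,scc[2]=?,scc[3]=0,scc[4]=?,scc[5]=?,scc[6]=?

step 1: low=(low[0]=0,low[1]=?,low[2]=0,low[3]=2,low[4]=?,low[5]=?,low[6]=?); scc=(scc[0]=?,scc[1]=?,scc[2]=?,scc[3]=0,scc[4]=?,scc[5]=?,scc[6]=?)
step 2: low=(low[0]=0,low[1]=?,low[2]=0,low[3]=2,low[4]=?,low[5]=?,low[6]=?); scc=(scc[0]=?,scc[1]=?,scc[2]=?,scc[3]=0,scc[4]=?,scc[5]=?,scc[6]=?)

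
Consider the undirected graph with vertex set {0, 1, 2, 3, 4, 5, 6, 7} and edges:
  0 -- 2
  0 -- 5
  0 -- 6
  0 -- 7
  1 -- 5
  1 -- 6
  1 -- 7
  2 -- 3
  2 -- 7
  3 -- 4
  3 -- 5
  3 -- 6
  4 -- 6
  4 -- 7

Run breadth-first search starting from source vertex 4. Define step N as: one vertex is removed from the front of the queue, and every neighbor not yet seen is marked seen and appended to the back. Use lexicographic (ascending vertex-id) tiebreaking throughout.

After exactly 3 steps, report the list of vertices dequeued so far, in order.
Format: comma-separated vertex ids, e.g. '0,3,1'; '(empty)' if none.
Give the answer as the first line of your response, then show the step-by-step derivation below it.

4,3,6

step 1: dequeue 4; queue=[3,6,7]; order=4
step 2: dequeue 3; queue=[6,7,2,5]; order=4,3
step 3: dequeue 6; queue=[7,2,5,0,1]; order=4,3,6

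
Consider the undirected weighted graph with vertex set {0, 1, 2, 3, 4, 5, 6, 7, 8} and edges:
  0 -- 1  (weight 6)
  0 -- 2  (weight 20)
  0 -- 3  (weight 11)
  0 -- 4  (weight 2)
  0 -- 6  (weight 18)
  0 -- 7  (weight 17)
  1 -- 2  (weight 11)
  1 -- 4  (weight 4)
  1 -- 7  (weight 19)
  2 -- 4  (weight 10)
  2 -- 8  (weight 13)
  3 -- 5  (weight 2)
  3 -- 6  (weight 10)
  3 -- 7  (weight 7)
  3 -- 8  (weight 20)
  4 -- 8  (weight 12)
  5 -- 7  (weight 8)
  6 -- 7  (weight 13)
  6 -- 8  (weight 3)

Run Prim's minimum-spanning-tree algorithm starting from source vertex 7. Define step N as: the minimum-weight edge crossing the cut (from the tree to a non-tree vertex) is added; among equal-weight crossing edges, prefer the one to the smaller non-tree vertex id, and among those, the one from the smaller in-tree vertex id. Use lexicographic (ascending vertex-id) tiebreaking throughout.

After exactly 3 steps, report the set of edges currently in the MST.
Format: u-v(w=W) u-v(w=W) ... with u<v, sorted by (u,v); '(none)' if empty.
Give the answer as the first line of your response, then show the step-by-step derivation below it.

3-5(w=2) 3-6(w=10) 3-7(w=7)

step 1: add edge 3-7 (w=7); MST = {3-7(w=7)}
step 2: add edge 3-5 (w=2); MST = {3-5(w=2) 3-7(w=7)}
step 3: add edge 3-6 (w=10); MST = {3-5(w=2) 3-6(w=10) 3-7(w=7)}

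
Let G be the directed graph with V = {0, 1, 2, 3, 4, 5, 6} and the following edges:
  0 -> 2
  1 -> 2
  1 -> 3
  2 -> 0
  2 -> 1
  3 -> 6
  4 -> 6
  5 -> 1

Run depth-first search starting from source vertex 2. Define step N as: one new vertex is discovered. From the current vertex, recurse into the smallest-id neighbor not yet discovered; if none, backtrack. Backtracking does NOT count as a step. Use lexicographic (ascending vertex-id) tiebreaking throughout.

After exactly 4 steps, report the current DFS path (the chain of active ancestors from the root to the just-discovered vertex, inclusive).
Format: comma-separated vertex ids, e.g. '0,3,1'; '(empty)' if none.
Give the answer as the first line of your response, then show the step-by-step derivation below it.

2,1,3

step 1: discover 2; path=2; order=2
step 2: discover 0; path=2>0; order=2,0
step 3: discover 1; path=2>1; order=2,0,1
step 4: discover 3; path=2>1>3; order=2,0,1,3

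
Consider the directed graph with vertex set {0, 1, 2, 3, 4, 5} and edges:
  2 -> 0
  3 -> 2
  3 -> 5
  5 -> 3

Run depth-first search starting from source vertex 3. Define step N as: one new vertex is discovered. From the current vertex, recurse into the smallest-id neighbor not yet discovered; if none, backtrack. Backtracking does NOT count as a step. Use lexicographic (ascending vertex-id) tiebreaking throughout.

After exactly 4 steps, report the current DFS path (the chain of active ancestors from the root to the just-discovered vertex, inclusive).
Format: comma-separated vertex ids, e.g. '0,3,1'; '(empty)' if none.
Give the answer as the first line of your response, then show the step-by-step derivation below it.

3,5

step 1: discover 3; path=3; order=3
step 2: discover 2; path=3>2; order=3,2
step 3: discover 0; path=3>2>0; order=3,2,0
step 4: discover 5; path=3>5; order=3,2,0,5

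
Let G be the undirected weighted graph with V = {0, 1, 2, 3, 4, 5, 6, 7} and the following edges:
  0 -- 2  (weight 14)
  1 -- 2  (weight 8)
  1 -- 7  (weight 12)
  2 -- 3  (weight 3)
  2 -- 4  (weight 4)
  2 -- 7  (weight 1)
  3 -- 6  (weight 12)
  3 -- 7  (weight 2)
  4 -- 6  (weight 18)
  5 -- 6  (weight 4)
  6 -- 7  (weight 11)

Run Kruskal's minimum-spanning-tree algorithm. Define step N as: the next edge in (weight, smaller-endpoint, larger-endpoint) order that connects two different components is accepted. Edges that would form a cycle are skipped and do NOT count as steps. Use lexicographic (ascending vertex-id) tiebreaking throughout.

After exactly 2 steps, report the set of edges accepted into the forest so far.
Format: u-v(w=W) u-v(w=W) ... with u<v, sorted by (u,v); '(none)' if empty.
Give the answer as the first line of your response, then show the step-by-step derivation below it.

2-7(w=1) 3-7(w=2)

step 1: add edge 2-7 (w=1); MST = {2-7(w=1)}
step 2: add edge 3-7 (w=2); MST = {2-7(w=1) 3-7(w=2)}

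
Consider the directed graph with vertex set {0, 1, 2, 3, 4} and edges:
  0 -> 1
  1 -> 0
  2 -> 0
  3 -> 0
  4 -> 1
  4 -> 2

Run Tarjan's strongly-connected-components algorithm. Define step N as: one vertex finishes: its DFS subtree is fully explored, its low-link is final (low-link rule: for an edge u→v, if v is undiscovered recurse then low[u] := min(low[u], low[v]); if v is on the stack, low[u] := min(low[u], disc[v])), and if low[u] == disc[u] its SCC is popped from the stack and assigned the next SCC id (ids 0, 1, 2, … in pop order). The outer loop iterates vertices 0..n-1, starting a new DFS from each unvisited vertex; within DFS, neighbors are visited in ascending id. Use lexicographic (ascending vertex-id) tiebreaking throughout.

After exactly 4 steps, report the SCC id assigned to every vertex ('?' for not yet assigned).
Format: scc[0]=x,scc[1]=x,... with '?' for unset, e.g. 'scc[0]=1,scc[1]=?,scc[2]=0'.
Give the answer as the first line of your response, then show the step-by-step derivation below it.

scc[0]=0,scc[1]=0,scc[2]=1,scc[3]=2,scc[4]=?

step 1: low=(low[0]=0,low[1]=0,low[2]=?,low[3]=?,low[4]=?); scc=(scc[0]=?,scc[1]=?,scc[2]=?,scc[3]=?,scc[4]=?)
step 2: low=(low[0]=0,low[1]=0,low[2]=?,low[3]=?,low[4]=?); scc=(scc[0]=0,scc[1]=0,scc[2]=?,scc[3]=?,scc[4]=?)
step 3: low=(low[0]=0,low[1]=0,low[2]=2,low[3]=?,low[4]=?); scc=(scc[0]=0,scc[1]=0,scc[2]=1,scc[3]=?,scc[4]=?)
step 4: low=(low[0]=0,low[1]=0,low[2]=2,low[3]=3,low[4]=?); scc=(scc[0]=0,scc[1]=0,scc[2]=1,scc[3]=2,scc[4]=?)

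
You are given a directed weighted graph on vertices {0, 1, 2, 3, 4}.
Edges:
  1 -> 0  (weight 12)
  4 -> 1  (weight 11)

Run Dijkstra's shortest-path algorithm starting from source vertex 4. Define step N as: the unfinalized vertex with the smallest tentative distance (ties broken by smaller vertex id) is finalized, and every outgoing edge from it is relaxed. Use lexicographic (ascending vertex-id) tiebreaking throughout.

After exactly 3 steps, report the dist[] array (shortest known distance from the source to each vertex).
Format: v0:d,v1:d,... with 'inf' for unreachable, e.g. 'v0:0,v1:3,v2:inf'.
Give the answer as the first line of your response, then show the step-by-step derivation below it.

v0:23,v1:11,v2:inf,v3:inf,v4:0

step 1: dist = v0:inf,v1:11,v2:inf,v3:inf,v4:0
step 2: dist = v0:23,v1:11,v2:inf,v3:inf,v4:0
step 3: dist = v0:23,v1:11,v2:inf,v3:inf,v4:0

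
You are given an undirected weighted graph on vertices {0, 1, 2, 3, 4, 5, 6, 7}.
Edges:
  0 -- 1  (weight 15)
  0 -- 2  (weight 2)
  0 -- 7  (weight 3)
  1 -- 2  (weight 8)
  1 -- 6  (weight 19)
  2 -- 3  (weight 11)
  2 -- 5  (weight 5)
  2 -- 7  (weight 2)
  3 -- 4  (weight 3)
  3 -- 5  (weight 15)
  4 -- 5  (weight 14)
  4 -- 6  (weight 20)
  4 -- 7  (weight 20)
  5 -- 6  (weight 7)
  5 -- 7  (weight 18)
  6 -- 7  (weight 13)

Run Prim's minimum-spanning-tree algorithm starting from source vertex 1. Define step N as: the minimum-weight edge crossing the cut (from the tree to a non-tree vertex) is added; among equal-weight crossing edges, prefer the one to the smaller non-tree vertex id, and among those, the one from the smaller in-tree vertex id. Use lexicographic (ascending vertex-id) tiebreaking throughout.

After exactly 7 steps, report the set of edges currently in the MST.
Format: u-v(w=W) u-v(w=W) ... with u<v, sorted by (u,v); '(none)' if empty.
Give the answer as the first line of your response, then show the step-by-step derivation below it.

0-2(w=2) 1-2(w=8) 2-3(w=11) 2-5(w=5) 2-7(w=2) 3-4(w=3) 5-6(w=7)

step 1: add edge 1-2 (w=8); MST = {1-2(w=8)}
step 2: add edge 0-2 (w=2); MST = {0-2(w=2) 1-2(w=8)}
step 3: add edge 2-7 (w=2); MST = {0-2(w=2) 1-2(w=8) 2-7(w=2)}
step 4: add edge 2-5 (w=5); MST = {0-2(w=2) 1-2(w=8) 2-5(w=5) 2-7(w=2)}
step 5: add edge 5-6 (w=7); MST = {0-2(w=2) 1-2(w=8) 2-5(w=5) 2-7(w=2) 5-6(w=7)}
step 6: add edge 2-3 (w=11); MST = {0-2(w=2) 1-2(w=8) 2-3(w=11) 2-5(w=5) 2-7(w=2) 5-6(w=7)}
step 7: add edge 3-4 (w=3); MST = {0-2(w=2) 1-2(w=8) 2-3(w=11) 2-5(w=5) 2-7(w=2) 3-4(w=3) 5-6(w=7)}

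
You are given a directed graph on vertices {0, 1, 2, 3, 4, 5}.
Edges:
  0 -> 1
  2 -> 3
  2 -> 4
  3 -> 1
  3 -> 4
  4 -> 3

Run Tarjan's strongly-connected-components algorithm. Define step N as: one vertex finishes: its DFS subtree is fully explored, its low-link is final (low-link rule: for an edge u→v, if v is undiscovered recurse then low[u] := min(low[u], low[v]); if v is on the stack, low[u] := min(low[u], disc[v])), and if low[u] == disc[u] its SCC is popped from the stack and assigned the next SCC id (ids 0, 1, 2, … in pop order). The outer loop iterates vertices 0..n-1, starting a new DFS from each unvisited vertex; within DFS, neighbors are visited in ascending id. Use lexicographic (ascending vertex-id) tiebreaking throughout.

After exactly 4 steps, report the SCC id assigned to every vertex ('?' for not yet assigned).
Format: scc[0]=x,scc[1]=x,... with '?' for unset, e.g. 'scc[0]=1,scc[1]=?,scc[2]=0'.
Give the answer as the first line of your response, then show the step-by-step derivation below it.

scc[0]=1,scc[1]=0,scc[2]=?,scc[3]=2,scc[4]=2,scc[5]=?

step 1: low=(low[0]=0,low[1]=1,low[2]=?,low[3]=?,low[4]=?,low[5]=?); scc=(scc[0]=?,scc[1]=0,scc[2]=?,scc[3]=?,scc[4]=?,scc[5]=?)
step 2: low=(low[0]=0,low[1]=1,low[2]=?,low[3]=?,low[4]=?,low[5]=?); scc=(scc[0]=1,scc[1]=0,scc[2]=?,scc[3]=?,scc[4]=?,scc[5]=?)
step 3: low=(low[0]=0,low[1]=1,low[2]=2,low[3]=3,low[4]=3,low[5]=?); scc=(scc[0]=1,scc[1]=0,scc[2]=?,scc[3]=?,scc[4]=?,scc[5]=?)
step 4: low=(low[0]=0,low[1]=1,low[2]=2,low[3]=3,low[4]=3,low[5]=?); scc=(scc[0]=1,scc[1]=0,scc[2]=?,scc[3]=2,scc[4]=2,scc[5]=?)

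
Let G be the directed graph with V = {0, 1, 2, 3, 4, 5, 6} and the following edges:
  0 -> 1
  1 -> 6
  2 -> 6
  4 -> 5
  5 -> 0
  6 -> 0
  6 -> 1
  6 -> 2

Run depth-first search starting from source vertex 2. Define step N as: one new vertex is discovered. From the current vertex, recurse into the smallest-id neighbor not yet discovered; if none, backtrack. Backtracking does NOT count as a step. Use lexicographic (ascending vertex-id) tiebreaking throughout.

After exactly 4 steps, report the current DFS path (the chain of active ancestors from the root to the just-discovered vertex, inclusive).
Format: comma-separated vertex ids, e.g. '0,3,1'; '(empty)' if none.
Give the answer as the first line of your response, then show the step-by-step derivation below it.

2,6,0,1

step 1: discover 2; path=2; order=2
step 2: discover 6; path=2>6; order=2,6
step 3: discover 0; path=2>6>0; order=2,6,0
step 4: discover 1; path=2>6>0>1; order=2,6,0,1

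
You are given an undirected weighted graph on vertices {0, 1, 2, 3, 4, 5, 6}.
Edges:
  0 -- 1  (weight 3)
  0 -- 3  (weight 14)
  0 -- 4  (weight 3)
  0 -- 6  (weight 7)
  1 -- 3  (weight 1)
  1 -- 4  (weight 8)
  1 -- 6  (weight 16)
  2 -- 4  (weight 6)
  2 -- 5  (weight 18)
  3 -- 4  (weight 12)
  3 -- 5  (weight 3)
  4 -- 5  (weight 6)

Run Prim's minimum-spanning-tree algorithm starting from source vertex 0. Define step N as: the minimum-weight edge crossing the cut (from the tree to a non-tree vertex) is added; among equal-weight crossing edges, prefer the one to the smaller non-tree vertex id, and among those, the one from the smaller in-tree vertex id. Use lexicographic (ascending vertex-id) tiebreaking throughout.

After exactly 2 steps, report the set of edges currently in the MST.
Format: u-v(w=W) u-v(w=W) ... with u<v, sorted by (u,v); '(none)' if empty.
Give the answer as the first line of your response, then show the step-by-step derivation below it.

0-1(w=3) 1-3(w=1)

step 1: add edge 0-1 (w=3); MST = {0-1(w=3)}
step 2: add edge 1-3 (w=1); MST = {0-1(w=3) 1-3(w=1)}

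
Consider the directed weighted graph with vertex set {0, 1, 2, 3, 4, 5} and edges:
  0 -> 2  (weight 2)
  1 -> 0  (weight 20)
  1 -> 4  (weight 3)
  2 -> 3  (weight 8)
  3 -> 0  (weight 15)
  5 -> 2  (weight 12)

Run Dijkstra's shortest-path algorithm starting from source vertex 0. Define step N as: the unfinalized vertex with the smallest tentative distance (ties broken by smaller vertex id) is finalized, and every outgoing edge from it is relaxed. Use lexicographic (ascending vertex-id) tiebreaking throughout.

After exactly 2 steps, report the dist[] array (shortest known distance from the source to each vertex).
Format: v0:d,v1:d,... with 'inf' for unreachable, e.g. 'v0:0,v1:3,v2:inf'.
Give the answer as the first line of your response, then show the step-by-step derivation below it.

v0:0,v1:inf,v2:2,v3:10,v4:inf,v5:inf

step 1: dist = v0:0,v1:inf,v2:2,v3:inf,v4:inf,v5:inf
step 2: dist = v0:0,v1:inf,v2:2,v3:10,v4:inf,v5:inf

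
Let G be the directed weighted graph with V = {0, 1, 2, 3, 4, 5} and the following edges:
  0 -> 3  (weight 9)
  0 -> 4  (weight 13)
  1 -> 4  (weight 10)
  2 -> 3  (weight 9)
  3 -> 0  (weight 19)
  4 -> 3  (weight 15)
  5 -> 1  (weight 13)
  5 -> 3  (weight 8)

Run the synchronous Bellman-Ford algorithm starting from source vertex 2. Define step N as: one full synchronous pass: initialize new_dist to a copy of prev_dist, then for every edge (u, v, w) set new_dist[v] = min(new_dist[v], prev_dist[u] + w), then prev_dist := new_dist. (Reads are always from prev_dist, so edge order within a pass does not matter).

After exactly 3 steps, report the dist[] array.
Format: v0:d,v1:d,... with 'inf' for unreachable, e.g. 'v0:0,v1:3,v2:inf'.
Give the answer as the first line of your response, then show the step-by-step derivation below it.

v0:28,v1:inf,v2:0,v3:9,v4:41,v5:inf

step 1: dist = v0:inf,v1:inf,v2:0,v3:9,v4:inf,v5:inf
step 2: dist = v0:28,v1:inf,v2:0,v3:9,v4:inf,v5:inf
step 3: dist = v0:28,v1:inf,v2:0,v3:9,v4:41,v5:inf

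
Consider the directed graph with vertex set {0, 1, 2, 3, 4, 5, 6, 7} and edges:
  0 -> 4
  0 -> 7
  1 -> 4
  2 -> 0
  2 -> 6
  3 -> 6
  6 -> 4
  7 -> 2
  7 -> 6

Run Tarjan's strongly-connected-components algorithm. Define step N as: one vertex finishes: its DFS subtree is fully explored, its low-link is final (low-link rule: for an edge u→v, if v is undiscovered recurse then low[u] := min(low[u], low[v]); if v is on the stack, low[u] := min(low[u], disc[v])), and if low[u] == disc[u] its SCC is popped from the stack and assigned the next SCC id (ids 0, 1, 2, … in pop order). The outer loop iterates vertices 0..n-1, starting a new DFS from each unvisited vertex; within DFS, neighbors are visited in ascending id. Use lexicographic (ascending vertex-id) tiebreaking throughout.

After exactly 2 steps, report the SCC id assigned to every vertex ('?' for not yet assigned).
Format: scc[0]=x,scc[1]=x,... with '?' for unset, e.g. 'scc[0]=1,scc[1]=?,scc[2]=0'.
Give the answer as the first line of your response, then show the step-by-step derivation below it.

scc[0]=?,scc[1]=?,scc[2]=?,scc[3]=?,scc[4]=0,scc[5]=?,scc[6]=1,scc[7]=?

step 1: low=(low[0]=0,low[1]=?,low[2]=?,low[3]=?,low[4]=1,low[5]=?,low[6]=?,low[7]=?); scc=(scc[0]=?,scc[1]=?,scc[2]=?,scc[3]=?,scc[4]=0,scc[5]=?,scc[6]=?,scc[7]=?)
step 2: low=(low[0]=0,low[1]=?,low[2]=0,low[3]=?,low[4]=1,low[5]=?,low[6]=4,low[7]=2); scc=(scc[0]=?,scc[1]=?,scc[2]=?,scc[3]=?,scc[4]=0,scc[5]=?,scc[6]=1,scc[7]=?)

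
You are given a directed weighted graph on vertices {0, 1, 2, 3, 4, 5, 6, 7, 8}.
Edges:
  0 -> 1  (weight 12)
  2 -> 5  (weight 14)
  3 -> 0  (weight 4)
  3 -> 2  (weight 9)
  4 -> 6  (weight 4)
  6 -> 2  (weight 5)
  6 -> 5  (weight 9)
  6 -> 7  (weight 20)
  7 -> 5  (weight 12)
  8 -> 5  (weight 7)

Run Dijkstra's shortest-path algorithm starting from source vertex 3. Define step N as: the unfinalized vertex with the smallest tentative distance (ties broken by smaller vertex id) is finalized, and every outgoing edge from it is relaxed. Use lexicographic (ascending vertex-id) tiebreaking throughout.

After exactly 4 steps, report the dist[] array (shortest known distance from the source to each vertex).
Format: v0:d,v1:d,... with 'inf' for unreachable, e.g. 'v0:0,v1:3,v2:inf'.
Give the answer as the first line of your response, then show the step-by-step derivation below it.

v0:4,v1:16,v2:9,v3:0,v4:inf,v5:23,v6:inf,v7:inf,v8:inf

step 1: dist = v0:4,v1:inf,v2:9,v3:0,v4:inf,v5:inf,v6:inf,v7:inf,v8:inf
step 2: dist = v0:4,v1:16,v2:9,v3:0,v4:inf,v5:inf,v6:inf,v7:inf,v8:inf
step 3: dist = v0:4,v1:16,v2:9,v3:0,v4:inf,v5:23,v6:inf,v7:inf,v8:inf
step 4: dist = v0:4,v1:16,v2:9,v3:0,v4:inf,v5:23,v6:inf,v7:inf,v8:inf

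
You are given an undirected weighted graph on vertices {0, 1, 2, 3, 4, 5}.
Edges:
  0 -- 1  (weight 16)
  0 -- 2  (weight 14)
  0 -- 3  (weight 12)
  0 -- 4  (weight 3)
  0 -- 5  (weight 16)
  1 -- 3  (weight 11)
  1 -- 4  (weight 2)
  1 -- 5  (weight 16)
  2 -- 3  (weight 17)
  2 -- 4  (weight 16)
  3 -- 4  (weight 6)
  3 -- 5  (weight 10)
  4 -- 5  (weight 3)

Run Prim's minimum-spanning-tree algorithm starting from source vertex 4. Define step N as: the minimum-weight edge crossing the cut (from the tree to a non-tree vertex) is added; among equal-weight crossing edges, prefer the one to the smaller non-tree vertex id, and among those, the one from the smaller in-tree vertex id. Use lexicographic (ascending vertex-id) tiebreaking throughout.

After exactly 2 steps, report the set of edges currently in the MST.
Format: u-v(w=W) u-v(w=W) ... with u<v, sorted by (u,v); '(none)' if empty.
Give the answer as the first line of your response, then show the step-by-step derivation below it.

0-4(w=3) 1-4(w=2)

step 1: add edge 1-4 (w=2); MST = {1-4(w=2)}
step 2: add edge 0-4 (w=3); MST = {0-4(w=3) 1-4(w=2)}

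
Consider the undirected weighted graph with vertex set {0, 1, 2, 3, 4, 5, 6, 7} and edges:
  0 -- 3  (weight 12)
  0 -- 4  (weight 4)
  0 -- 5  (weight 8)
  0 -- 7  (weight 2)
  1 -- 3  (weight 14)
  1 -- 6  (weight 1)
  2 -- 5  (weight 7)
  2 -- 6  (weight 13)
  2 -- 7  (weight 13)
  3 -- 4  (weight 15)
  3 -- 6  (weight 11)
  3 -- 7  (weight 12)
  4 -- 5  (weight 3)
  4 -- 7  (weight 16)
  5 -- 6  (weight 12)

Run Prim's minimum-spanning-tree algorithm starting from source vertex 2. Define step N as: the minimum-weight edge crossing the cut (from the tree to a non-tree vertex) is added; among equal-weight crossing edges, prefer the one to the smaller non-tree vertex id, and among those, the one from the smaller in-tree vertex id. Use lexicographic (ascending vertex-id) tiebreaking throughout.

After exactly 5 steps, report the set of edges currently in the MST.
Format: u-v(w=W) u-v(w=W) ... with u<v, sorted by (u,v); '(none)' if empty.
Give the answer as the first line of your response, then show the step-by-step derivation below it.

0-3(w=12) 0-4(w=4) 0-7(w=2) 2-5(w=7) 4-5(w=3)

step 1: add edge 2-5 (w=7); MST = {2-5(w=7)}
step 2: add edge 4-5 (w=3); MST = {2-5(w=7) 4-5(w=3)}
step 3: add edge 0-4 (w=4); MST = {0-4(w=4) 2-5(w=7) 4-5(w=3)}
step 4: add edge 0-7 (w=2); MST = {0-4(w=4) 0-7(w=2) 2-5(w=7) 4-5(w=3)}
step 5: add edge 0-3 (w=12); MST = {0-3(w=12) 0-4(w=4) 0-7(w=2) 2-5(w=7) 4-5(w=3)}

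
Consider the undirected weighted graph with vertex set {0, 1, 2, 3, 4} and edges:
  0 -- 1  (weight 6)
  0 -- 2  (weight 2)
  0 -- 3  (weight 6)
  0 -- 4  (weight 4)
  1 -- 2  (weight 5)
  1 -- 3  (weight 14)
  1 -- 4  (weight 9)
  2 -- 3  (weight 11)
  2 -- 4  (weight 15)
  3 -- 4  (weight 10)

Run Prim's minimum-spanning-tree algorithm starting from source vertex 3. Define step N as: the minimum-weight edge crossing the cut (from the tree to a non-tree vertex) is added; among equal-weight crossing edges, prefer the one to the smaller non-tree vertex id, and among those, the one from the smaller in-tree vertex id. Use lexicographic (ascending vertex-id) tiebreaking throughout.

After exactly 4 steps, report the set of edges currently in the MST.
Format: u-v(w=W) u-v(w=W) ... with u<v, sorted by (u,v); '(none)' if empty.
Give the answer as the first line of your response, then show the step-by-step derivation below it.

0-2(w=2) 0-3(w=6) 0-4(w=4) 1-2(w=5)

step 1: add edge 0-3 (w=6); MST = {0-3(w=6)}
step 2: add edge 0-2 (w=2); MST = {0-2(w=2) 0-3(w=6)}
step 3: add edge 0-4 (w=4); MST = {0-2(w=2) 0-3(w=6) 0-4(w=4)}
step 4: add edge 1-2 (w=5); MST = {0-2(w=2) 0-3(w=6) 0-4(w=4) 1-2(w=5)}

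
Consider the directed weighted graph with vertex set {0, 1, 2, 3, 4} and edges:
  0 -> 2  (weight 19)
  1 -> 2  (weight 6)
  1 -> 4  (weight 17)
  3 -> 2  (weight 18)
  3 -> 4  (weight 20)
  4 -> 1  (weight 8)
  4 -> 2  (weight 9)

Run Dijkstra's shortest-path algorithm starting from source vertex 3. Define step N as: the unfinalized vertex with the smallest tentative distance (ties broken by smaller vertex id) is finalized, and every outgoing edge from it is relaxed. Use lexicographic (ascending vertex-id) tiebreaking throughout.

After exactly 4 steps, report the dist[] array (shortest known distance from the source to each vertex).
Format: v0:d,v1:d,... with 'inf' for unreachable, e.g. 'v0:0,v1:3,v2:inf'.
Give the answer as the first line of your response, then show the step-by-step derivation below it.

v0:inf,v1:28,v2:18,v3:0,v4:20

step 1: dist = v0:inf,v1:inf,v2:18,v3:0,v4:20
step 2: dist = v0:inf,v1:inf,v2:18,v3:0,v4:20
step 3: dist = v0:inf,v1:28,v2:18,v3:0,v4:20
step 4: dist = v0:inf,v1:28,v2:18,v3:0,v4:20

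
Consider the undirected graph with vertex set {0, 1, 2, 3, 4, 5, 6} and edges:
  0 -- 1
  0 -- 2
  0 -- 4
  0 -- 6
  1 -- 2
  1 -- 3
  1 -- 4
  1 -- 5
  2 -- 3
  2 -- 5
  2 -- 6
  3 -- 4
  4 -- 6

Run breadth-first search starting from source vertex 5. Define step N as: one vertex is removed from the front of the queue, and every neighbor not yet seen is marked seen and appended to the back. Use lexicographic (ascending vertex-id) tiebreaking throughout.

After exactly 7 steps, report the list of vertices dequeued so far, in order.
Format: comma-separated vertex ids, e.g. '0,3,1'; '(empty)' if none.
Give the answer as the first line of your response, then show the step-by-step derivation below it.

5,1,2,0,3,4,6

step 1: dequeue 5; queue=[1,2]; order=5
step 2: dequeue 1; queue=[2,0,3,4]; order=5,1
step 3: dequeue 2; queue=[0,3,4,6]; order=5,1,2
step 4: dequeue 0; queue=[3,4,6]; order=5,1,2,0
step 5: dequeue 3; queue=[4,6]; order=5,1,2,0,3
step 6: dequeue 4; queue=[6]; order=5,1,2,0,3,4
step 7: dequeue 6; queue=[(empty)]; order=5,1,2,0,3,4,6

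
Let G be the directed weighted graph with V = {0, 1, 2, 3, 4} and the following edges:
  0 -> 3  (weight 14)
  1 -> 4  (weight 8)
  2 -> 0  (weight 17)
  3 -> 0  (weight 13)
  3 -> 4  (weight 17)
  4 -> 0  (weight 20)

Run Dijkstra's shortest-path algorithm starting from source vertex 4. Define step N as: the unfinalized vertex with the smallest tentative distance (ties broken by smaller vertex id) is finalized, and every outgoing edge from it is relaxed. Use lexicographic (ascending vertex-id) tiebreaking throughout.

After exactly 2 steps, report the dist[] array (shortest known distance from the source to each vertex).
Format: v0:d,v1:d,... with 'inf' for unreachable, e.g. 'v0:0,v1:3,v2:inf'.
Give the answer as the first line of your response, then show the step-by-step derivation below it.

v0:20,v1:inf,v2:inf,v3:34,v4:0

step 1: dist = v0:20,v1:inf,v2:inf,v3:inf,v4:0
step 2: dist = v0:20,v1:inf,v2:inf,v3:34,v4:0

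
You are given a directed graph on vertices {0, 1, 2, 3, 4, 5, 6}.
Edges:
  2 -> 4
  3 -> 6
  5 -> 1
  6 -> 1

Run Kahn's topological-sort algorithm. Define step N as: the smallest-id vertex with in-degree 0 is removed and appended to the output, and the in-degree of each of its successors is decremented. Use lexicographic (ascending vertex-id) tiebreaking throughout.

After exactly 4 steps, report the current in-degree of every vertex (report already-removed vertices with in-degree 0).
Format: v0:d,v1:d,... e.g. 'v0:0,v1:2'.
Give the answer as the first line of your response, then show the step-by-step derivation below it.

v0:0,v1:2,v2:0,v3:0,v4:0,v5:0,v6:0

step 1: output 0; order=[0]; indeg=(0,2,0,0,1,0,1)
step 2: output 2; order=[0,2]; indeg=(0,2,0,0,0,0,1)
step 3: output 3; order=[0,2,3]; indeg=(0,2,0,0,0,0,0)
step 4: output 4; order=[0,2,3,4]; indeg=(0,2,0,0,0,0,0)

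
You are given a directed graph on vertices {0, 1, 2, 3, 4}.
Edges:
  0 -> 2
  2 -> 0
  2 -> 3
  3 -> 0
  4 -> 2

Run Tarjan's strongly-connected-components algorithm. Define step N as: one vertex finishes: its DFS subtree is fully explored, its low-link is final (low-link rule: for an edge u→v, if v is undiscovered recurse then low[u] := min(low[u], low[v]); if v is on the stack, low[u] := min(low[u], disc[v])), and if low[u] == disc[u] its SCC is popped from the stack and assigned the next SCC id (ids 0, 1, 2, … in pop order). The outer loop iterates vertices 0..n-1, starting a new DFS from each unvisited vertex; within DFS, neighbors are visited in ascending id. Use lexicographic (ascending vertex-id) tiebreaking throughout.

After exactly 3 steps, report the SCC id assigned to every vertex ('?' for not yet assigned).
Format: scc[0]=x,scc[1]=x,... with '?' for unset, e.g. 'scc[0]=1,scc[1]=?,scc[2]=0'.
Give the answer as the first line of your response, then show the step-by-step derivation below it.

scc[0]=0,scc[1]=?,scc[2]=0,scc[3]=0,scc[4]=?

step 1: low=(low[0]=0,low[1]=?,low[2]=0,low[3]=0,low[4]=?); scc=(scc[0]=?,scc[1]=?,scc[2]=?,scc[3]=?,scc[4]=?)
step 2: low=(low[0]=0,low[1]=?,low[2]=0,low[3]=0,low[4]=?); scc=(scc[0]=?,scc[1]=?,scc[2]=?,scc[3]=?,scc[4]=?)
step 3: low=(low[0]=0,low[1]=?,low[2]=0,low[3]=0,low[4]=?); scc=(scc[0]=0,scc[1]=?,scc[2]=0,scc[3]=0,scc[4]=?)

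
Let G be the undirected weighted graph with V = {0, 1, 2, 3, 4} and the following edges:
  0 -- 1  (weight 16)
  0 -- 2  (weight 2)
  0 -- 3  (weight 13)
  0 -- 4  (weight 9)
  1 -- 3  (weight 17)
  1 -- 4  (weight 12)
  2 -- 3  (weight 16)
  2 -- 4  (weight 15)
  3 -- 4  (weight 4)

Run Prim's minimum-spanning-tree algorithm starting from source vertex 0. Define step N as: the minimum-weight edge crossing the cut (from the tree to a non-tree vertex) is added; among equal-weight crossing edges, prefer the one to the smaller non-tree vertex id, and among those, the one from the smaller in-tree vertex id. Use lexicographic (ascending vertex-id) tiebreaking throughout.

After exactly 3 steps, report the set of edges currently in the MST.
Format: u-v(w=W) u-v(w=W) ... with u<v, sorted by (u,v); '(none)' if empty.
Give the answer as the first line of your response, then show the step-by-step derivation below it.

0-2(w=2) 0-4(w=9) 3-4(w=4)

step 1: add edge 0-2 (w=2); MST = {0-2(w=2)}
step 2: add edge 0-4 (w=9); MST = {0-2(w=2) 0-4(w=9)}
step 3: add edge 3-4 (w=4); MST = {0-2(w=2) 0-4(w=9) 3-4(w=4)}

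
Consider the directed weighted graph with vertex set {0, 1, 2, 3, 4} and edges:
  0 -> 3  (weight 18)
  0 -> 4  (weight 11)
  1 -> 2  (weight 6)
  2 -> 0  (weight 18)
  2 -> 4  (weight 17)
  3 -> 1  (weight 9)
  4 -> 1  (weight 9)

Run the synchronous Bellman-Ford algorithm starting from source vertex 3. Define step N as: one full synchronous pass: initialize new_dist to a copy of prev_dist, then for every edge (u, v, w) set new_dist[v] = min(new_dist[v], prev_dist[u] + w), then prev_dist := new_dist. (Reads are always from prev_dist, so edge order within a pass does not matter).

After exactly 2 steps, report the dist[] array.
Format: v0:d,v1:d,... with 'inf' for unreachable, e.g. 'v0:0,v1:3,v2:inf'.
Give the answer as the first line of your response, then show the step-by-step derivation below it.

v0:inf,v1:9,v2:15,v3:0,v4:inf

step 1: dist = v0:inf,v1:9,v2:inf,v3:0,v4:inf
step 2: dist = v0:inf,v1:9,v2:15,v3:0,v4:inf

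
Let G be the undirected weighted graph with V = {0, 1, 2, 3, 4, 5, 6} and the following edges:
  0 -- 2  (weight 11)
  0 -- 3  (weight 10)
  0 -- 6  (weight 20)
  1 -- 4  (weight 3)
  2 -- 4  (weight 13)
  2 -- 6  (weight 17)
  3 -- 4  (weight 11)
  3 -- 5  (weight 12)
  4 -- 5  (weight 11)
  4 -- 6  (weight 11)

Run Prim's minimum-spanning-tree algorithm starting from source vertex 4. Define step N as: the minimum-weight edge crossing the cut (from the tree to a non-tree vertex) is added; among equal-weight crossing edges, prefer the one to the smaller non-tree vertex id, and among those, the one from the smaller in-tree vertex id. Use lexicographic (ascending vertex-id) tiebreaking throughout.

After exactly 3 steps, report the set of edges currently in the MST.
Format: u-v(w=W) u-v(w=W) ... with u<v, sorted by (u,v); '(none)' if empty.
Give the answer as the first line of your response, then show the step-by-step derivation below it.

0-3(w=10) 1-4(w=3) 3-4(w=11)

step 1: add edge 1-4 (w=3); MST = {1-4(w=3)}
step 2: add edge 3-4 (w=11); MST = {1-4(w=3) 3-4(w=11)}
step 3: add edge 0-3 (w=10); MST = {0-3(w=10) 1-4(w=3) 3-4(w=11)}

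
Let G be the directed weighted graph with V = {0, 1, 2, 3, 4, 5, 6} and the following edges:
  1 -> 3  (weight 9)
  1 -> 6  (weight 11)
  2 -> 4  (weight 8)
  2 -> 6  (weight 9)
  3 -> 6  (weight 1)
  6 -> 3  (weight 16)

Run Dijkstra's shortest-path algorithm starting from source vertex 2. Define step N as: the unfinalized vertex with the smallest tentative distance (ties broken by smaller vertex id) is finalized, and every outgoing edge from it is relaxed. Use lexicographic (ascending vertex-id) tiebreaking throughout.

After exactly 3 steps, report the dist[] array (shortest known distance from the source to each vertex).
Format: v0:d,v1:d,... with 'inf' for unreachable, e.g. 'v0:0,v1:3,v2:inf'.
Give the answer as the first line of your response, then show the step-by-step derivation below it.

v0:inf,v1:inf,v2:0,v3:25,v4:8,v5:inf,v6:9

step 1: dist = v0:inf,v1:inf,v2:0,v3:inf,v4:8,v5:inf,v6:9
step 2: dist = v0:inf,v1:inf,v2:0,v3:inf,v4:8,v5:inf,v6:9
step 3: dist = v0:inf,v1:inf,v2:0,v3:25,v4:8,v5:inf,v6:9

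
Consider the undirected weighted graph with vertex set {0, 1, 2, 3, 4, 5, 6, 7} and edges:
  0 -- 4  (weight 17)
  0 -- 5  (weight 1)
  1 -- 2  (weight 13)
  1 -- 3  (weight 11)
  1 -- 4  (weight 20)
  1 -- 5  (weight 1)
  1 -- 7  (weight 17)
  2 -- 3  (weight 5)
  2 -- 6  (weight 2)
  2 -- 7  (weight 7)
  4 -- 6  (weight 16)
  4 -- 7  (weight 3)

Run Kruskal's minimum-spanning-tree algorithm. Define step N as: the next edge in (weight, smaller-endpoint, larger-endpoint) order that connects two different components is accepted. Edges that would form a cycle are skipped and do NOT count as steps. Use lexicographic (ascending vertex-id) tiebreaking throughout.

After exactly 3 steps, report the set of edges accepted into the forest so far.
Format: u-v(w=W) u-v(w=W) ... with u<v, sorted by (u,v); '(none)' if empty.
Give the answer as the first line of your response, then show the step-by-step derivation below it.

0-5(w=1) 1-5(w=1) 2-6(w=2)

step 1: add edge 0-5 (w=1); MST = {0-5(w=1)}
step 2: add edge 1-5 (w=1); MST = {0-5(w=1) 1-5(w=1)}
step 3: add edge 2-6 (w=2); MST = {0-5(w=1) 1-5(w=1) 2-6(w=2)}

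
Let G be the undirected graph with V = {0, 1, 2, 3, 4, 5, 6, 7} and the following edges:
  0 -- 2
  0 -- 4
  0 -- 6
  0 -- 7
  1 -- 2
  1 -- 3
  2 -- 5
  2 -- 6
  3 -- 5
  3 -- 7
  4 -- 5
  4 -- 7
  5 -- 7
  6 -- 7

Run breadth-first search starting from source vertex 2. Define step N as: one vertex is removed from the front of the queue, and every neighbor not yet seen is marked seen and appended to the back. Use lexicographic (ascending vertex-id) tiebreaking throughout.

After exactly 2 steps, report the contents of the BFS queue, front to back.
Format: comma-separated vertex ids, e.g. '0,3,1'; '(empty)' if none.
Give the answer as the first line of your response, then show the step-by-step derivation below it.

1,5,6,4,7

step 1: dequeue 2; queue=[0,1,5,6]; order=2
step 2: dequeue 0; queue=[1,5,6,4,7]; order=2,0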